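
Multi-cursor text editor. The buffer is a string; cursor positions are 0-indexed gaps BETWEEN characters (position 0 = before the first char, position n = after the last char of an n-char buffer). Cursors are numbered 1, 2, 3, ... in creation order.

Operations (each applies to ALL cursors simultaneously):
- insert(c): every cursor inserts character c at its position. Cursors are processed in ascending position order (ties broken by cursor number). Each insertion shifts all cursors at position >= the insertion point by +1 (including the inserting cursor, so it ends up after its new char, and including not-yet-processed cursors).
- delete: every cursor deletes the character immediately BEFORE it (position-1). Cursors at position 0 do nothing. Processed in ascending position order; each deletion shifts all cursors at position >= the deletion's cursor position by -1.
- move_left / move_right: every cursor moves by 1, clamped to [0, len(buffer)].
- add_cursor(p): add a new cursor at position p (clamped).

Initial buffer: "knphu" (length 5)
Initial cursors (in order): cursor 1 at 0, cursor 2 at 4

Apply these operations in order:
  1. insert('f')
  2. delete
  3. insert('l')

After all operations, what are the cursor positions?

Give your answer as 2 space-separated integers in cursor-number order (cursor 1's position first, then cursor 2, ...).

After op 1 (insert('f')): buffer="fknphfu" (len 7), cursors c1@1 c2@6, authorship 1....2.
After op 2 (delete): buffer="knphu" (len 5), cursors c1@0 c2@4, authorship .....
After op 3 (insert('l')): buffer="lknphlu" (len 7), cursors c1@1 c2@6, authorship 1....2.

Answer: 1 6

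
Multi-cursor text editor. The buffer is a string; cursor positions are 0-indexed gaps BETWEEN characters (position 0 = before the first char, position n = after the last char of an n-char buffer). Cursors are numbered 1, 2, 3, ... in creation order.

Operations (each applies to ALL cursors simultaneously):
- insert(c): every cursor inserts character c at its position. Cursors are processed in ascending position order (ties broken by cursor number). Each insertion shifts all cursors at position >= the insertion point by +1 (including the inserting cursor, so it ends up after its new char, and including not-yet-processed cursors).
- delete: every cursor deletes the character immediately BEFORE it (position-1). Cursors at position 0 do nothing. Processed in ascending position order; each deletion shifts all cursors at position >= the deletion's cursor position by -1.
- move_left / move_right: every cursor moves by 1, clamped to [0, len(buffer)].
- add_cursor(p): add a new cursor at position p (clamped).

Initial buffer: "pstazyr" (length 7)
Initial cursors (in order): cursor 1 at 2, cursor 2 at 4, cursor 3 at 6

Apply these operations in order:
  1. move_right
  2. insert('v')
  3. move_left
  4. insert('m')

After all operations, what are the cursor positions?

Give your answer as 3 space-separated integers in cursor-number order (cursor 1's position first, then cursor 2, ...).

Answer: 4 8 12

Derivation:
After op 1 (move_right): buffer="pstazyr" (len 7), cursors c1@3 c2@5 c3@7, authorship .......
After op 2 (insert('v')): buffer="pstvazvyrv" (len 10), cursors c1@4 c2@7 c3@10, authorship ...1..2..3
After op 3 (move_left): buffer="pstvazvyrv" (len 10), cursors c1@3 c2@6 c3@9, authorship ...1..2..3
After op 4 (insert('m')): buffer="pstmvazmvyrmv" (len 13), cursors c1@4 c2@8 c3@12, authorship ...11..22..33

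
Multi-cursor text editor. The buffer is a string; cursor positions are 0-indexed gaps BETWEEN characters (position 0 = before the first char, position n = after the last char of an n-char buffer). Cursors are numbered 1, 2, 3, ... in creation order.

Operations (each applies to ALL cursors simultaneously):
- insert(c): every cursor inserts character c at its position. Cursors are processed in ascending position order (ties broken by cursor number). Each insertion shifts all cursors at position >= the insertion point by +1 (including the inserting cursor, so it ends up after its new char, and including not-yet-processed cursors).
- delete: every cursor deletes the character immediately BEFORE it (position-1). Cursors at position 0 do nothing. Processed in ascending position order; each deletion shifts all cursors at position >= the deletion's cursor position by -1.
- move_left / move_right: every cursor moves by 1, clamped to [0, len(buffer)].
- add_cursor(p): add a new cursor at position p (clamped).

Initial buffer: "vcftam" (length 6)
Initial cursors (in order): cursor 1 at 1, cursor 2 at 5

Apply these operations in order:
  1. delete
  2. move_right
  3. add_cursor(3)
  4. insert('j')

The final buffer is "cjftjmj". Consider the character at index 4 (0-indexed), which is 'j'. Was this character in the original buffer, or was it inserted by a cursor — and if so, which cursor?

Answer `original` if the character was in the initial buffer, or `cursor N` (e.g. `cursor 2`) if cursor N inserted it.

After op 1 (delete): buffer="cftm" (len 4), cursors c1@0 c2@3, authorship ....
After op 2 (move_right): buffer="cftm" (len 4), cursors c1@1 c2@4, authorship ....
After op 3 (add_cursor(3)): buffer="cftm" (len 4), cursors c1@1 c3@3 c2@4, authorship ....
After op 4 (insert('j')): buffer="cjftjmj" (len 7), cursors c1@2 c3@5 c2@7, authorship .1..3.2
Authorship (.=original, N=cursor N): . 1 . . 3 . 2
Index 4: author = 3

Answer: cursor 3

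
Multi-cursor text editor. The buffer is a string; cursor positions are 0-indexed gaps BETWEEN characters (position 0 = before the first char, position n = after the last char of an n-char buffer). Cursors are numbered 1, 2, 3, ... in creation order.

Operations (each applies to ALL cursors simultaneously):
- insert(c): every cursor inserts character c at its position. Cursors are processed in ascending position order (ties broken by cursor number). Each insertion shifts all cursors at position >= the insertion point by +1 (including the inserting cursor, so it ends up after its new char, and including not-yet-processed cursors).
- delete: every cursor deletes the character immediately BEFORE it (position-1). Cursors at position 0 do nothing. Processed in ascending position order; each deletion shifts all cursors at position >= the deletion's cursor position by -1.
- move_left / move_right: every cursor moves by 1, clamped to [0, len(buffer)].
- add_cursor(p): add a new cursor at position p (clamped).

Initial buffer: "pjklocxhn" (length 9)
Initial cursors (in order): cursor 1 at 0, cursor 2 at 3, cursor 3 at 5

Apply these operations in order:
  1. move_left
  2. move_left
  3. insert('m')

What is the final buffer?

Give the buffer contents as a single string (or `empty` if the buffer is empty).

Answer: mpmjkmlocxhn

Derivation:
After op 1 (move_left): buffer="pjklocxhn" (len 9), cursors c1@0 c2@2 c3@4, authorship .........
After op 2 (move_left): buffer="pjklocxhn" (len 9), cursors c1@0 c2@1 c3@3, authorship .........
After op 3 (insert('m')): buffer="mpmjkmlocxhn" (len 12), cursors c1@1 c2@3 c3@6, authorship 1.2..3......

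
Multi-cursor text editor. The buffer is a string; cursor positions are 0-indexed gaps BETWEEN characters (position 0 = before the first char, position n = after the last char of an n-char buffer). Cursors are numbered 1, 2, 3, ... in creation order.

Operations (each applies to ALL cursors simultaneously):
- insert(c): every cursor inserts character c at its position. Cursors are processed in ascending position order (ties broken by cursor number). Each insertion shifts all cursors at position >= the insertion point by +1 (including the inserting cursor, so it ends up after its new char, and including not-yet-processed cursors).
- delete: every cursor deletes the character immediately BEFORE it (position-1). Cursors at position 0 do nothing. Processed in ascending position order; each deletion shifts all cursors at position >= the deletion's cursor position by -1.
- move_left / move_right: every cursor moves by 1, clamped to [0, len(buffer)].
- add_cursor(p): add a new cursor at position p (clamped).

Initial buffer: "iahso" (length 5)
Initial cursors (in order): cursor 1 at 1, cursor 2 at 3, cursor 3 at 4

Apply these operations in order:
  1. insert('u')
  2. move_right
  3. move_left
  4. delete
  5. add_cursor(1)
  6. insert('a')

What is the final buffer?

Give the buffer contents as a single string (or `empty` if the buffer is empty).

After op 1 (insert('u')): buffer="iuahusuo" (len 8), cursors c1@2 c2@5 c3@7, authorship .1..2.3.
After op 2 (move_right): buffer="iuahusuo" (len 8), cursors c1@3 c2@6 c3@8, authorship .1..2.3.
After op 3 (move_left): buffer="iuahusuo" (len 8), cursors c1@2 c2@5 c3@7, authorship .1..2.3.
After op 4 (delete): buffer="iahso" (len 5), cursors c1@1 c2@3 c3@4, authorship .....
After op 5 (add_cursor(1)): buffer="iahso" (len 5), cursors c1@1 c4@1 c2@3 c3@4, authorship .....
After op 6 (insert('a')): buffer="iaaahasao" (len 9), cursors c1@3 c4@3 c2@6 c3@8, authorship .14..2.3.

Answer: iaaahasao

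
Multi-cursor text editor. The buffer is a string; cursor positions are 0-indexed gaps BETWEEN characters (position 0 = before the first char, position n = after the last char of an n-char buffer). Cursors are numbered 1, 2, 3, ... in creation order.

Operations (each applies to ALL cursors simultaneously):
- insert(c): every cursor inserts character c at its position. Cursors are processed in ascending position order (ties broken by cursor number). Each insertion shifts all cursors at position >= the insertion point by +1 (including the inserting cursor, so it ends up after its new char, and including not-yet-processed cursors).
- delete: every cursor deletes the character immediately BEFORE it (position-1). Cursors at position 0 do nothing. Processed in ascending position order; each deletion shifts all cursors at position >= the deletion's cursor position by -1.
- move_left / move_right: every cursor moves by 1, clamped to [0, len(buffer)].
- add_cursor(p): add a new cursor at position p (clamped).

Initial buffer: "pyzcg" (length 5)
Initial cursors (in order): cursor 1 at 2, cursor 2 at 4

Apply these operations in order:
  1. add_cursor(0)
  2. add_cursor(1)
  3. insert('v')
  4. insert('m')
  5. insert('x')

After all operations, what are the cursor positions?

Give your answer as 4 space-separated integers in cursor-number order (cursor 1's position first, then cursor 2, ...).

After op 1 (add_cursor(0)): buffer="pyzcg" (len 5), cursors c3@0 c1@2 c2@4, authorship .....
After op 2 (add_cursor(1)): buffer="pyzcg" (len 5), cursors c3@0 c4@1 c1@2 c2@4, authorship .....
After op 3 (insert('v')): buffer="vpvyvzcvg" (len 9), cursors c3@1 c4@3 c1@5 c2@8, authorship 3.4.1..2.
After op 4 (insert('m')): buffer="vmpvmyvmzcvmg" (len 13), cursors c3@2 c4@5 c1@8 c2@12, authorship 33.44.11..22.
After op 5 (insert('x')): buffer="vmxpvmxyvmxzcvmxg" (len 17), cursors c3@3 c4@7 c1@11 c2@16, authorship 333.444.111..222.

Answer: 11 16 3 7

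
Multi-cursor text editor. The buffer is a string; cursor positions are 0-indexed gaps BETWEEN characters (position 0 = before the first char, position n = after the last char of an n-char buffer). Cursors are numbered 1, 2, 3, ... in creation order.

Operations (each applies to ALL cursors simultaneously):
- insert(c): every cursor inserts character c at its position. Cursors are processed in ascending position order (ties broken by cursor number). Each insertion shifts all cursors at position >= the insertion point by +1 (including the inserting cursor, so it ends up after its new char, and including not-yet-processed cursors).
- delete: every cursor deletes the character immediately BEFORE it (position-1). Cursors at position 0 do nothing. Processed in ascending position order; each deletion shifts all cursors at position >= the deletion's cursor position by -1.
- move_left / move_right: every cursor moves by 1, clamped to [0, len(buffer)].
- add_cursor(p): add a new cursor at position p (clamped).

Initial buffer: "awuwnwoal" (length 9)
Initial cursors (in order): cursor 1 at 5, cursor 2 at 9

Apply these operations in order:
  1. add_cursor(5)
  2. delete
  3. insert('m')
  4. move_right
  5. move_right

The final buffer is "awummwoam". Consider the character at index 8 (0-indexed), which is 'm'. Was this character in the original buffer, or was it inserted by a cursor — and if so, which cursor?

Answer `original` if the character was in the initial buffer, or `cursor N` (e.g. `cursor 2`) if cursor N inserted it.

Answer: cursor 2

Derivation:
After op 1 (add_cursor(5)): buffer="awuwnwoal" (len 9), cursors c1@5 c3@5 c2@9, authorship .........
After op 2 (delete): buffer="awuwoa" (len 6), cursors c1@3 c3@3 c2@6, authorship ......
After op 3 (insert('m')): buffer="awummwoam" (len 9), cursors c1@5 c3@5 c2@9, authorship ...13...2
After op 4 (move_right): buffer="awummwoam" (len 9), cursors c1@6 c3@6 c2@9, authorship ...13...2
After op 5 (move_right): buffer="awummwoam" (len 9), cursors c1@7 c3@7 c2@9, authorship ...13...2
Authorship (.=original, N=cursor N): . . . 1 3 . . . 2
Index 8: author = 2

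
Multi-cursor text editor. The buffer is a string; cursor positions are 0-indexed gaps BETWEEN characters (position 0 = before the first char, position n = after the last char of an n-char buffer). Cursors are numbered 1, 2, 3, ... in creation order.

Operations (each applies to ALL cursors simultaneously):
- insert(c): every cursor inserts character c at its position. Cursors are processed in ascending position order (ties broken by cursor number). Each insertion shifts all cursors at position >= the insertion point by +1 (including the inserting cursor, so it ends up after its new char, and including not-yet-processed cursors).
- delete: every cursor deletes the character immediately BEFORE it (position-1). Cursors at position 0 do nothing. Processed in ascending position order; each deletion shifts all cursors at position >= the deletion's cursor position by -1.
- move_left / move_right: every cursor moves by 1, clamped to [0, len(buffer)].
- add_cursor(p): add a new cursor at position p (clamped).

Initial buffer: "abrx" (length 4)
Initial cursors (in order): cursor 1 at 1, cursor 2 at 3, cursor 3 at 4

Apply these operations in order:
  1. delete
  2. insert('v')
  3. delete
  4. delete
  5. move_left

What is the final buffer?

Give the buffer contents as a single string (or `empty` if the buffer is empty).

Answer: empty

Derivation:
After op 1 (delete): buffer="b" (len 1), cursors c1@0 c2@1 c3@1, authorship .
After op 2 (insert('v')): buffer="vbvv" (len 4), cursors c1@1 c2@4 c3@4, authorship 1.23
After op 3 (delete): buffer="b" (len 1), cursors c1@0 c2@1 c3@1, authorship .
After op 4 (delete): buffer="" (len 0), cursors c1@0 c2@0 c3@0, authorship 
After op 5 (move_left): buffer="" (len 0), cursors c1@0 c2@0 c3@0, authorship 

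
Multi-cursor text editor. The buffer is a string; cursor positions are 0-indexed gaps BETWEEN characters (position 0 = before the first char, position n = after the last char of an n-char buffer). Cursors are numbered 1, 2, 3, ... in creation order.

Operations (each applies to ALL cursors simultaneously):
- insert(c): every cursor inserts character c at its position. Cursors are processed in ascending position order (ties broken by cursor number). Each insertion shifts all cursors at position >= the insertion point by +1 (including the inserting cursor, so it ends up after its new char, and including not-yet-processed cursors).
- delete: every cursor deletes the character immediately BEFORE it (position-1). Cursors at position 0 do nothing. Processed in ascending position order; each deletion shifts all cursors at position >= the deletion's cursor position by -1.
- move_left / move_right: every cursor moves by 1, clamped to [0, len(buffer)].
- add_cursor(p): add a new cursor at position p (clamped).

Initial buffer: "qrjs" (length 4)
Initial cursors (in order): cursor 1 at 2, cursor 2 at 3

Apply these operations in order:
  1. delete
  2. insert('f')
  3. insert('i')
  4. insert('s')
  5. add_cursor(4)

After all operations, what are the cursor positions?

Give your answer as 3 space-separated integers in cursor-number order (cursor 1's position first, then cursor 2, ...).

Answer: 7 7 4

Derivation:
After op 1 (delete): buffer="qs" (len 2), cursors c1@1 c2@1, authorship ..
After op 2 (insert('f')): buffer="qffs" (len 4), cursors c1@3 c2@3, authorship .12.
After op 3 (insert('i')): buffer="qffiis" (len 6), cursors c1@5 c2@5, authorship .1212.
After op 4 (insert('s')): buffer="qffiisss" (len 8), cursors c1@7 c2@7, authorship .121212.
After op 5 (add_cursor(4)): buffer="qffiisss" (len 8), cursors c3@4 c1@7 c2@7, authorship .121212.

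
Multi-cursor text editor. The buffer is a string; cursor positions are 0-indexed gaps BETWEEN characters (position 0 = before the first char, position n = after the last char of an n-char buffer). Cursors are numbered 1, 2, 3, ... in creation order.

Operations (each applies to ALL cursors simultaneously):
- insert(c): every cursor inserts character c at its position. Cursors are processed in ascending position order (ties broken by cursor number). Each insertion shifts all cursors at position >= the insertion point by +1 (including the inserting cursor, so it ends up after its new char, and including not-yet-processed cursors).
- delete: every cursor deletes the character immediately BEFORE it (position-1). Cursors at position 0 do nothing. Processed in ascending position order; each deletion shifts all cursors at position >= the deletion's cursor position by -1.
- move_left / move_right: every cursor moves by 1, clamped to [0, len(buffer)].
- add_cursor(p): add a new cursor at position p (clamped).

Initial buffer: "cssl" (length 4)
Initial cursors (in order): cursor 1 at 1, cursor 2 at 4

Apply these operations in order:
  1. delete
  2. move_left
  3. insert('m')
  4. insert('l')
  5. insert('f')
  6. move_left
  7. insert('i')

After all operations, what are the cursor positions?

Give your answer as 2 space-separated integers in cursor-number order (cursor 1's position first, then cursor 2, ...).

After op 1 (delete): buffer="ss" (len 2), cursors c1@0 c2@2, authorship ..
After op 2 (move_left): buffer="ss" (len 2), cursors c1@0 c2@1, authorship ..
After op 3 (insert('m')): buffer="msms" (len 4), cursors c1@1 c2@3, authorship 1.2.
After op 4 (insert('l')): buffer="mlsmls" (len 6), cursors c1@2 c2@5, authorship 11.22.
After op 5 (insert('f')): buffer="mlfsmlfs" (len 8), cursors c1@3 c2@7, authorship 111.222.
After op 6 (move_left): buffer="mlfsmlfs" (len 8), cursors c1@2 c2@6, authorship 111.222.
After op 7 (insert('i')): buffer="mlifsmlifs" (len 10), cursors c1@3 c2@8, authorship 1111.2222.

Answer: 3 8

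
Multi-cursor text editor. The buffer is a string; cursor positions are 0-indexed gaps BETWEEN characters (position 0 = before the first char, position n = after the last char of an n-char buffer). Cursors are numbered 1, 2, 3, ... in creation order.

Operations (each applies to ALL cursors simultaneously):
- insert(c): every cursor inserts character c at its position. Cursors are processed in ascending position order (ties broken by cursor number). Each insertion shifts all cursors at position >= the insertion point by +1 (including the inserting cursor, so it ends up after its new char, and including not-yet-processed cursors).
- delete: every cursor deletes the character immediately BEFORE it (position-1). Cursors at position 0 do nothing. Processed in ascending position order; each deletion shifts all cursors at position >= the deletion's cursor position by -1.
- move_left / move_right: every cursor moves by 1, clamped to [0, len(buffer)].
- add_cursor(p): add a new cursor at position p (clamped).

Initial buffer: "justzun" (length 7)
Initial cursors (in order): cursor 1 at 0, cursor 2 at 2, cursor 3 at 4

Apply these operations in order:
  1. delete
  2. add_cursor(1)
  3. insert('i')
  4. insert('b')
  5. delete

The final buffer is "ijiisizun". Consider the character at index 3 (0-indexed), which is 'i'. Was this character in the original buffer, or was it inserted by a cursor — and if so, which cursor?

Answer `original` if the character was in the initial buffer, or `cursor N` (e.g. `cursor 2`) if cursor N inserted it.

Answer: cursor 4

Derivation:
After op 1 (delete): buffer="jszun" (len 5), cursors c1@0 c2@1 c3@2, authorship .....
After op 2 (add_cursor(1)): buffer="jszun" (len 5), cursors c1@0 c2@1 c4@1 c3@2, authorship .....
After op 3 (insert('i')): buffer="ijiisizun" (len 9), cursors c1@1 c2@4 c4@4 c3@6, authorship 1.24.3...
After op 4 (insert('b')): buffer="ibjiibbsibzun" (len 13), cursors c1@2 c2@7 c4@7 c3@10, authorship 11.2424.33...
After op 5 (delete): buffer="ijiisizun" (len 9), cursors c1@1 c2@4 c4@4 c3@6, authorship 1.24.3...
Authorship (.=original, N=cursor N): 1 . 2 4 . 3 . . .
Index 3: author = 4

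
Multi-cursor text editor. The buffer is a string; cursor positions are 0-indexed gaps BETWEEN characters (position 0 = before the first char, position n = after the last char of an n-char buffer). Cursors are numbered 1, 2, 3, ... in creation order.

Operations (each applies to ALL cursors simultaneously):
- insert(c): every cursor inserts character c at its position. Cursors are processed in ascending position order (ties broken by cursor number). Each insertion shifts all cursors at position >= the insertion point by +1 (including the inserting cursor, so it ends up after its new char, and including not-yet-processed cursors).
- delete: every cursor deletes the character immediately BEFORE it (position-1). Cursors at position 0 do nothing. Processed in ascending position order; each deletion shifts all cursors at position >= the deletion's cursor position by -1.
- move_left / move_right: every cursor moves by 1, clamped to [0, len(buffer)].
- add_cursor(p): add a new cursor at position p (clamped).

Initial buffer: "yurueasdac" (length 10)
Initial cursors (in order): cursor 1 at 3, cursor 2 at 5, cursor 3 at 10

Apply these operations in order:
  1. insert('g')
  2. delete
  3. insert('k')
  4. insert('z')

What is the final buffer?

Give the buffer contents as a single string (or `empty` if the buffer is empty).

After op 1 (insert('g')): buffer="yurguegasdacg" (len 13), cursors c1@4 c2@7 c3@13, authorship ...1..2.....3
After op 2 (delete): buffer="yurueasdac" (len 10), cursors c1@3 c2@5 c3@10, authorship ..........
After op 3 (insert('k')): buffer="yurkuekasdack" (len 13), cursors c1@4 c2@7 c3@13, authorship ...1..2.....3
After op 4 (insert('z')): buffer="yurkzuekzasdackz" (len 16), cursors c1@5 c2@9 c3@16, authorship ...11..22.....33

Answer: yurkzuekzasdackz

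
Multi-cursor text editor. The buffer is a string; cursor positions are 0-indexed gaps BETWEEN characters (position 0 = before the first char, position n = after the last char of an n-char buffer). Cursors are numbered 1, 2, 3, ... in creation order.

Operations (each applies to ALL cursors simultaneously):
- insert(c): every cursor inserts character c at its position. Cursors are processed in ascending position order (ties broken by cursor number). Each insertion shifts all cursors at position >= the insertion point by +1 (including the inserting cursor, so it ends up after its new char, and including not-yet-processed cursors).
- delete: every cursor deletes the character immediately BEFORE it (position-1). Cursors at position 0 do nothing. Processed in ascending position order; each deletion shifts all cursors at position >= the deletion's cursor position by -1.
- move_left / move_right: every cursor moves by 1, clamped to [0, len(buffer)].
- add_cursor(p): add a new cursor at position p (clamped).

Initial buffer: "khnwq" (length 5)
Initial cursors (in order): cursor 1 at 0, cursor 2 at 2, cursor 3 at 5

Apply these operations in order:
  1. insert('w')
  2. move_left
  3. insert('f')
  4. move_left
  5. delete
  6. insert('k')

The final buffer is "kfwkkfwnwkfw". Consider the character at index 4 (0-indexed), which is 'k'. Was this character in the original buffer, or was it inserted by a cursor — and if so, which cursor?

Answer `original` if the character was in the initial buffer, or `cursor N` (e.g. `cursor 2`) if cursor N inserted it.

Answer: cursor 2

Derivation:
After op 1 (insert('w')): buffer="wkhwnwqw" (len 8), cursors c1@1 c2@4 c3@8, authorship 1..2...3
After op 2 (move_left): buffer="wkhwnwqw" (len 8), cursors c1@0 c2@3 c3@7, authorship 1..2...3
After op 3 (insert('f')): buffer="fwkhfwnwqfw" (len 11), cursors c1@1 c2@5 c3@10, authorship 11..22...33
After op 4 (move_left): buffer="fwkhfwnwqfw" (len 11), cursors c1@0 c2@4 c3@9, authorship 11..22...33
After op 5 (delete): buffer="fwkfwnwfw" (len 9), cursors c1@0 c2@3 c3@7, authorship 11.22..33
After op 6 (insert('k')): buffer="kfwkkfwnwkfw" (len 12), cursors c1@1 c2@5 c3@10, authorship 111.222..333
Authorship (.=original, N=cursor N): 1 1 1 . 2 2 2 . . 3 3 3
Index 4: author = 2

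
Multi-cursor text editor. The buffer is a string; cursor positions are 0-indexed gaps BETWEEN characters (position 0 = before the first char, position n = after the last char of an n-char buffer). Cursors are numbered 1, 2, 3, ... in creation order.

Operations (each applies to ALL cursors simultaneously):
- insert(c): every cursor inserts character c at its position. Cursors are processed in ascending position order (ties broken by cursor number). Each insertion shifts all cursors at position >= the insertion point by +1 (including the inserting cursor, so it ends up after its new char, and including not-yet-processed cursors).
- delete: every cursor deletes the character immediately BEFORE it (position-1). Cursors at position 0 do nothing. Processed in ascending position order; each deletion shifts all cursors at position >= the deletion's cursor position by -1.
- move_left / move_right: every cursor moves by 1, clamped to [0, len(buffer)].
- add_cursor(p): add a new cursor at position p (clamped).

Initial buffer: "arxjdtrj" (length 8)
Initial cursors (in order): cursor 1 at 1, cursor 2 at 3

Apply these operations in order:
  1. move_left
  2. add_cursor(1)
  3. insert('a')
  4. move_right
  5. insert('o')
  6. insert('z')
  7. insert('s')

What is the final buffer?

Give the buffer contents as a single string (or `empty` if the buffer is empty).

Answer: aaozsarozsaxozsjdtrj

Derivation:
After op 1 (move_left): buffer="arxjdtrj" (len 8), cursors c1@0 c2@2, authorship ........
After op 2 (add_cursor(1)): buffer="arxjdtrj" (len 8), cursors c1@0 c3@1 c2@2, authorship ........
After op 3 (insert('a')): buffer="aaaraxjdtrj" (len 11), cursors c1@1 c3@3 c2@5, authorship 1.3.2......
After op 4 (move_right): buffer="aaaraxjdtrj" (len 11), cursors c1@2 c3@4 c2@6, authorship 1.3.2......
After op 5 (insert('o')): buffer="aaoaroaxojdtrj" (len 14), cursors c1@3 c3@6 c2@9, authorship 1.13.32.2.....
After op 6 (insert('z')): buffer="aaozarozaxozjdtrj" (len 17), cursors c1@4 c3@8 c2@12, authorship 1.113.332.22.....
After op 7 (insert('s')): buffer="aaozsarozsaxozsjdtrj" (len 20), cursors c1@5 c3@10 c2@15, authorship 1.1113.3332.222.....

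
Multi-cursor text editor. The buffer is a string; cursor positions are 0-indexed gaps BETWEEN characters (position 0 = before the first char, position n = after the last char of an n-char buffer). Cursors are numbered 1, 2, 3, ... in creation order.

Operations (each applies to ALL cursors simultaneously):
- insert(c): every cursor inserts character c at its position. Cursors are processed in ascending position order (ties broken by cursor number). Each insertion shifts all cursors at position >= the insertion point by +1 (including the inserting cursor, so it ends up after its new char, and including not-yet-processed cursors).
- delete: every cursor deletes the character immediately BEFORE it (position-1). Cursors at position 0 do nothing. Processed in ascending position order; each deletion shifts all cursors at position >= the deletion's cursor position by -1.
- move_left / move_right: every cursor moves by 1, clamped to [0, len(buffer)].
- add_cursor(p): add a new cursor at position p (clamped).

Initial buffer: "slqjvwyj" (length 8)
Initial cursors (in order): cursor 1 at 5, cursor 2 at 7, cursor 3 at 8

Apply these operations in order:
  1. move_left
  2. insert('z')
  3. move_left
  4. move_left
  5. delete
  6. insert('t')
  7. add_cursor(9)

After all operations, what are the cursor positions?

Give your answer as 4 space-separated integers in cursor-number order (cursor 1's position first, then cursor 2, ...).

After op 1 (move_left): buffer="slqjvwyj" (len 8), cursors c1@4 c2@6 c3@7, authorship ........
After op 2 (insert('z')): buffer="slqjzvwzyzj" (len 11), cursors c1@5 c2@8 c3@10, authorship ....1..2.3.
After op 3 (move_left): buffer="slqjzvwzyzj" (len 11), cursors c1@4 c2@7 c3@9, authorship ....1..2.3.
After op 4 (move_left): buffer="slqjzvwzyzj" (len 11), cursors c1@3 c2@6 c3@8, authorship ....1..2.3.
After op 5 (delete): buffer="sljzwyzj" (len 8), cursors c1@2 c2@4 c3@5, authorship ...1..3.
After op 6 (insert('t')): buffer="sltjztwtyzj" (len 11), cursors c1@3 c2@6 c3@8, authorship ..1.12.3.3.
After op 7 (add_cursor(9)): buffer="sltjztwtyzj" (len 11), cursors c1@3 c2@6 c3@8 c4@9, authorship ..1.12.3.3.

Answer: 3 6 8 9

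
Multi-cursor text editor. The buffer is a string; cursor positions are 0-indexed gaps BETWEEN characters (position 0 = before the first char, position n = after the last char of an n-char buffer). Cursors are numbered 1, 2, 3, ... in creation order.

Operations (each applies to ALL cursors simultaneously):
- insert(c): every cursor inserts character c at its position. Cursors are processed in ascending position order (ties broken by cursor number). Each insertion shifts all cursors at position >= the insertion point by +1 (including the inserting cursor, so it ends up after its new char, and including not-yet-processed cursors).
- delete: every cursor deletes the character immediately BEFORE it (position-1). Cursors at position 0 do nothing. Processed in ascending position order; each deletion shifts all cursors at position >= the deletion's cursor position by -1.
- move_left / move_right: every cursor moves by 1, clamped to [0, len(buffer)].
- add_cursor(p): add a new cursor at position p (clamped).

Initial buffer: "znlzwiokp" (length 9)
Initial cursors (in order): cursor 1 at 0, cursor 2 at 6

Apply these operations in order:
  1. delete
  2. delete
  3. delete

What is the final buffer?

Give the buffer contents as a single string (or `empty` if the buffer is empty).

Answer: znlokp

Derivation:
After op 1 (delete): buffer="znlzwokp" (len 8), cursors c1@0 c2@5, authorship ........
After op 2 (delete): buffer="znlzokp" (len 7), cursors c1@0 c2@4, authorship .......
After op 3 (delete): buffer="znlokp" (len 6), cursors c1@0 c2@3, authorship ......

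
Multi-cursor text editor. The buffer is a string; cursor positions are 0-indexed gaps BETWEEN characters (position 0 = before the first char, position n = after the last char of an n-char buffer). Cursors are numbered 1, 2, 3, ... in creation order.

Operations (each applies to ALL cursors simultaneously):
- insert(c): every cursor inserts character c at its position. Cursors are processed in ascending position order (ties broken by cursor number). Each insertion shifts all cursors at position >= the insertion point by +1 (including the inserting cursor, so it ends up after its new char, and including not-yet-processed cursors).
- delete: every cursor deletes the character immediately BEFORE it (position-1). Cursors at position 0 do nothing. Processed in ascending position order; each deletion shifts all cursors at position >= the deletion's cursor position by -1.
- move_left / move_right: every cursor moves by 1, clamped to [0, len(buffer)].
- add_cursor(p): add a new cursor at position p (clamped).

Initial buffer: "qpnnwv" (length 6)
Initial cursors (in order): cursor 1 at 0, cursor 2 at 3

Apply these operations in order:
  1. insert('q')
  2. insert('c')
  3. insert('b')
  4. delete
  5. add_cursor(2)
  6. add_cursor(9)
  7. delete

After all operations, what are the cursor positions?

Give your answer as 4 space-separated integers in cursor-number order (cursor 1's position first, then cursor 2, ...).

After op 1 (insert('q')): buffer="qqpnqnwv" (len 8), cursors c1@1 c2@5, authorship 1...2...
After op 2 (insert('c')): buffer="qcqpnqcnwv" (len 10), cursors c1@2 c2@7, authorship 11...22...
After op 3 (insert('b')): buffer="qcbqpnqcbnwv" (len 12), cursors c1@3 c2@9, authorship 111...222...
After op 4 (delete): buffer="qcqpnqcnwv" (len 10), cursors c1@2 c2@7, authorship 11...22...
After op 5 (add_cursor(2)): buffer="qcqpnqcnwv" (len 10), cursors c1@2 c3@2 c2@7, authorship 11...22...
After op 6 (add_cursor(9)): buffer="qcqpnqcnwv" (len 10), cursors c1@2 c3@2 c2@7 c4@9, authorship 11...22...
After op 7 (delete): buffer="qpnqnv" (len 6), cursors c1@0 c3@0 c2@4 c4@5, authorship ...2..

Answer: 0 4 0 5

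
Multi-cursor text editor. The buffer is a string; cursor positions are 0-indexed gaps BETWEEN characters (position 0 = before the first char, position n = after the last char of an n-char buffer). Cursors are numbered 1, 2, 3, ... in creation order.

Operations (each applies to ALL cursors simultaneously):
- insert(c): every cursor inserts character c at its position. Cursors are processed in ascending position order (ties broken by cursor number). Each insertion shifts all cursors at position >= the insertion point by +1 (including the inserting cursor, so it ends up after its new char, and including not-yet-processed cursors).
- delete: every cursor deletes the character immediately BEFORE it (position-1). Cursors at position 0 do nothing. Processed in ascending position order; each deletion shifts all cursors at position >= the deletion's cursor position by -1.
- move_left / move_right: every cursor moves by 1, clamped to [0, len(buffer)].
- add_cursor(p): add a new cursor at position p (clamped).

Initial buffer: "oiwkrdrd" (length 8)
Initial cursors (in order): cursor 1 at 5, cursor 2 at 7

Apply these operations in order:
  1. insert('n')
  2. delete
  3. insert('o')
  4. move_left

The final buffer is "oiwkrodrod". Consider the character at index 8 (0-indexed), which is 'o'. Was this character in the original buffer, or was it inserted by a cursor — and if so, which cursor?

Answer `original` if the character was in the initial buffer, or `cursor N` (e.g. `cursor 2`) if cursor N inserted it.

Answer: cursor 2

Derivation:
After op 1 (insert('n')): buffer="oiwkrndrnd" (len 10), cursors c1@6 c2@9, authorship .....1..2.
After op 2 (delete): buffer="oiwkrdrd" (len 8), cursors c1@5 c2@7, authorship ........
After op 3 (insert('o')): buffer="oiwkrodrod" (len 10), cursors c1@6 c2@9, authorship .....1..2.
After op 4 (move_left): buffer="oiwkrodrod" (len 10), cursors c1@5 c2@8, authorship .....1..2.
Authorship (.=original, N=cursor N): . . . . . 1 . . 2 .
Index 8: author = 2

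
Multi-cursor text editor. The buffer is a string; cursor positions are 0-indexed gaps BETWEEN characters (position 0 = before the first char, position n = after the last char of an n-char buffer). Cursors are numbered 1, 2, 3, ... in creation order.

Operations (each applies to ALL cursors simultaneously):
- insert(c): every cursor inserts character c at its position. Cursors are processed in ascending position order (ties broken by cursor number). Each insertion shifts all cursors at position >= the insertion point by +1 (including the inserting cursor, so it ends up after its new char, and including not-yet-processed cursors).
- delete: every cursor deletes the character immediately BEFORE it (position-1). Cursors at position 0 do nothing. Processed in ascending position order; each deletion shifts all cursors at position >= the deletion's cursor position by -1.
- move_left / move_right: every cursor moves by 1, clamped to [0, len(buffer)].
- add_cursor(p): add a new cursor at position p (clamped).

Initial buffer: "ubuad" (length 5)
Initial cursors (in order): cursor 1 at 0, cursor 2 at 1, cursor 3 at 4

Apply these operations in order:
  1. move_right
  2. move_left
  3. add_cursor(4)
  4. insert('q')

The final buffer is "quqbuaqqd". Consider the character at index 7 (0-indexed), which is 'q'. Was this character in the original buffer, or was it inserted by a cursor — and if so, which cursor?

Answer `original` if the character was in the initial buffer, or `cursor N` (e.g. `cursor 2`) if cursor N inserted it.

After op 1 (move_right): buffer="ubuad" (len 5), cursors c1@1 c2@2 c3@5, authorship .....
After op 2 (move_left): buffer="ubuad" (len 5), cursors c1@0 c2@1 c3@4, authorship .....
After op 3 (add_cursor(4)): buffer="ubuad" (len 5), cursors c1@0 c2@1 c3@4 c4@4, authorship .....
After op 4 (insert('q')): buffer="quqbuaqqd" (len 9), cursors c1@1 c2@3 c3@8 c4@8, authorship 1.2...34.
Authorship (.=original, N=cursor N): 1 . 2 . . . 3 4 .
Index 7: author = 4

Answer: cursor 4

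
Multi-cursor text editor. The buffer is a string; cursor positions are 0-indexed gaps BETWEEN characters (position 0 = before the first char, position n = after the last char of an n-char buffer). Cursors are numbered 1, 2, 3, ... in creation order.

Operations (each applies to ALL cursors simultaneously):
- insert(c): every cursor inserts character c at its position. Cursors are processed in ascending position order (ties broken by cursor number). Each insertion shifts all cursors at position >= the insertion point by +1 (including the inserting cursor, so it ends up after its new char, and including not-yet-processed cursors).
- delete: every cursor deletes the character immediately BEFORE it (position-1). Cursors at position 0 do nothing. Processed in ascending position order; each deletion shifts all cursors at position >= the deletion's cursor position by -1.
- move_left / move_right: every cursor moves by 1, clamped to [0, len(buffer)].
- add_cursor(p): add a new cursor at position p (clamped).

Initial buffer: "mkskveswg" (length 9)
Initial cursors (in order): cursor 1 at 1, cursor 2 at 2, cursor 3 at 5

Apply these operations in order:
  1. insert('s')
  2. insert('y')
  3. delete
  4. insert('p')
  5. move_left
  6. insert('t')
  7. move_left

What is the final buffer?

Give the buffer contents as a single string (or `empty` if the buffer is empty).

Answer: mstpkstpskvstpeswg

Derivation:
After op 1 (insert('s')): buffer="msksskvseswg" (len 12), cursors c1@2 c2@4 c3@8, authorship .1.2...3....
After op 2 (insert('y')): buffer="msyksyskvsyeswg" (len 15), cursors c1@3 c2@6 c3@11, authorship .11.22...33....
After op 3 (delete): buffer="msksskvseswg" (len 12), cursors c1@2 c2@4 c3@8, authorship .1.2...3....
After op 4 (insert('p')): buffer="mspkspskvspeswg" (len 15), cursors c1@3 c2@6 c3@11, authorship .11.22...33....
After op 5 (move_left): buffer="mspkspskvspeswg" (len 15), cursors c1@2 c2@5 c3@10, authorship .11.22...33....
After op 6 (insert('t')): buffer="mstpkstpskvstpeswg" (len 18), cursors c1@3 c2@7 c3@13, authorship .111.222...333....
After op 7 (move_left): buffer="mstpkstpskvstpeswg" (len 18), cursors c1@2 c2@6 c3@12, authorship .111.222...333....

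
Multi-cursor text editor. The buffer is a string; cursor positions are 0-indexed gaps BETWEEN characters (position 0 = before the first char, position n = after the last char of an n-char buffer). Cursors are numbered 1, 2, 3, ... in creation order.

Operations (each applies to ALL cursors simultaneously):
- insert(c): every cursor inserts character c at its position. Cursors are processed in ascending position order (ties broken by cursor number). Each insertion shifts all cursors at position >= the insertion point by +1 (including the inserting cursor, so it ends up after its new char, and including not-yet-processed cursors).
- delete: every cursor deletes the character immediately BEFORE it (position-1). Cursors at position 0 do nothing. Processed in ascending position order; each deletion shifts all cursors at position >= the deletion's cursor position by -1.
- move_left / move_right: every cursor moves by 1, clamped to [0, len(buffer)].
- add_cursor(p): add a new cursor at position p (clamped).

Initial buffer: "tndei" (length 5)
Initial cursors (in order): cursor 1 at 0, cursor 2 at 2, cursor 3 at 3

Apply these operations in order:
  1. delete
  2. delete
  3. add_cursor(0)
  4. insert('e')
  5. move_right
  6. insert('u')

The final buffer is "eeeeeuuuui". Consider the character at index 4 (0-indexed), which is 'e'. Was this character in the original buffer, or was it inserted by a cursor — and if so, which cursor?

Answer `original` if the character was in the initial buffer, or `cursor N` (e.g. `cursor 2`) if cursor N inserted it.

After op 1 (delete): buffer="tei" (len 3), cursors c1@0 c2@1 c3@1, authorship ...
After op 2 (delete): buffer="ei" (len 2), cursors c1@0 c2@0 c3@0, authorship ..
After op 3 (add_cursor(0)): buffer="ei" (len 2), cursors c1@0 c2@0 c3@0 c4@0, authorship ..
After op 4 (insert('e')): buffer="eeeeei" (len 6), cursors c1@4 c2@4 c3@4 c4@4, authorship 1234..
After op 5 (move_right): buffer="eeeeei" (len 6), cursors c1@5 c2@5 c3@5 c4@5, authorship 1234..
After op 6 (insert('u')): buffer="eeeeeuuuui" (len 10), cursors c1@9 c2@9 c3@9 c4@9, authorship 1234.1234.
Authorship (.=original, N=cursor N): 1 2 3 4 . 1 2 3 4 .
Index 4: author = original

Answer: original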